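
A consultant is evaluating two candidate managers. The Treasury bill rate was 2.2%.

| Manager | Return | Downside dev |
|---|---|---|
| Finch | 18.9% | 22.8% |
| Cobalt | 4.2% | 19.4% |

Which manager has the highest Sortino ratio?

Finch

Finch: Sortino ratio = (18.9% − 2.2%) / 22.8% = 0.732
Cobalt: Sortino ratio = (4.2% − 2.2%) / 19.4% = 0.103
Highest: Finch (0.732).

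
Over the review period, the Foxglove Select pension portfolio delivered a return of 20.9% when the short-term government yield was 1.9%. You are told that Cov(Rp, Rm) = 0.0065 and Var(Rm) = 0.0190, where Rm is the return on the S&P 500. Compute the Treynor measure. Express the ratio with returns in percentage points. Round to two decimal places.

β = Cov / Var = 0.0065 / 0.0190 = 0.3421
Treynor = (Rp − Rf) / β = (20.9% − 1.9%) / 0.3421 = 19.00 / 0.3421 = 55.5393

55.54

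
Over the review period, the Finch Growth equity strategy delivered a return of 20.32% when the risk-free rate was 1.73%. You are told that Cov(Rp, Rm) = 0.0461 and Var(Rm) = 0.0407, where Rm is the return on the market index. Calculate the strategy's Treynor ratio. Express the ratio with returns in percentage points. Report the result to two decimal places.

β = Cov / Var = 0.0461 / 0.0407 = 1.1327
Treynor = (Rp − Rf) / β = (20.32% − 1.73%) / 1.1327 = 18.59 / 1.1327 = 16.4121

16.41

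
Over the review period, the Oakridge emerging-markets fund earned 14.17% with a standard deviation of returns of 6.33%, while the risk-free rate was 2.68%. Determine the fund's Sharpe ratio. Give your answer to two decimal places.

1.82

Sharpe = (Rp − Rf) / σp = (14.17% − 2.68%) / 6.33% = 11.49% / 6.33% = 1.8152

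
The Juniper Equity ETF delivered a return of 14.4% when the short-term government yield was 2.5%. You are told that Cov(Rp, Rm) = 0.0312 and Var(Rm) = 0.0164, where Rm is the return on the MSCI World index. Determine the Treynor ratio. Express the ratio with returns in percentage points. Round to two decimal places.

β = Cov / Var = 0.0312 / 0.0164 = 1.9024
Treynor = (Rp − Rf) / β = (14.4% − 2.5%) / 1.9024 = 11.90 / 1.9024 = 6.2553

6.26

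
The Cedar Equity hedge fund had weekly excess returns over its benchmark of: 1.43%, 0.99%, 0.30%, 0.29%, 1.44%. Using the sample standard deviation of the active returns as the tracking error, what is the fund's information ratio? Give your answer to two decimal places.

1.55

r̄ = (1.43 + 0.99 + 0.3 + 0.29 + 1.44) / 5 = 0.8900%
Σ(r − r̄)² = 1.3122; sample σ = √(1.3122/4) = 0.5728%
IR = r̄ / tracking error = 0.8900 / 0.5728 = 1.5538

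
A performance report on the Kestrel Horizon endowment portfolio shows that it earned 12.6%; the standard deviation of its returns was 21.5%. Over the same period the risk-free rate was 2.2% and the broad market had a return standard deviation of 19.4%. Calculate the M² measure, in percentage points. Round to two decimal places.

Sharpe = (Rp − Rf) / σp = (12.6% − 2.2%) / 21.5% = 0.4837
M² = Rf + Sharpe × σm = 2.2% + 0.4837 × 19.4% = 11.5838%

11.58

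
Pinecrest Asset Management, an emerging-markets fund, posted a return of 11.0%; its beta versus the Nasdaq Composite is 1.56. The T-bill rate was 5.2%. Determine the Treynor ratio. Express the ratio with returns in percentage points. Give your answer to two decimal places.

Treynor = (Rp − Rf) / β = (11.0% − 5.2%) / 1.56 = 5.80 / 1.56 = 3.7179

3.72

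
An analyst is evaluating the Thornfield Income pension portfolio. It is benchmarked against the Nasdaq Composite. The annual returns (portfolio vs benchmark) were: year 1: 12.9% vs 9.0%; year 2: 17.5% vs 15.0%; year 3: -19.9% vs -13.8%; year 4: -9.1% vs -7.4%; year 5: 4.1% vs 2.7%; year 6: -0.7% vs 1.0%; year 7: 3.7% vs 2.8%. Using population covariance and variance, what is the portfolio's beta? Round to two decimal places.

1.32

r̄p = 1.2143%,  r̄m = 1.3286%
Cov = Σ(rp − r̄p)(rm − r̄m) / 7 = 104.2853
Var(rm) = Σ(rm − r̄m)² / 7 = 79.2820
β = Cov / Var = 104.2853 / 79.2820 = 1.3154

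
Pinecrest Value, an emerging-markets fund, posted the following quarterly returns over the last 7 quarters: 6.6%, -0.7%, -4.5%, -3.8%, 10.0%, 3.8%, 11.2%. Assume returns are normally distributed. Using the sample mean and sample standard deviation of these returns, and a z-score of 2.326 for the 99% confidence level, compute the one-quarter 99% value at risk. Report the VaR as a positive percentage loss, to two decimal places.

11.65

r̄ = (6.6 − 0.7 − 4.5 − 3.8 + 10 + 3.8 + 11.2) / 7 = 3.2286%
Σ(r − r̄)² = 245.6543; sample σ = √(245.6543/6) = 6.3986%
VaR = −(r̄ − z·σ) = −(3.2286 − 2.326 × 6.3986) = −(-11.6545) = 11.6545%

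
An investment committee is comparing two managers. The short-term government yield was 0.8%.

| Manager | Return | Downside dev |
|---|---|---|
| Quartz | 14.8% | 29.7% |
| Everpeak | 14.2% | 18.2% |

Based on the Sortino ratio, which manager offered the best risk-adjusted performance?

Everpeak

Quartz: Sortino ratio = (14.8% − 0.8%) / 29.7% = 0.471
Everpeak: Sortino ratio = (14.2% − 0.8%) / 18.2% = 0.736
Highest: Everpeak (0.736).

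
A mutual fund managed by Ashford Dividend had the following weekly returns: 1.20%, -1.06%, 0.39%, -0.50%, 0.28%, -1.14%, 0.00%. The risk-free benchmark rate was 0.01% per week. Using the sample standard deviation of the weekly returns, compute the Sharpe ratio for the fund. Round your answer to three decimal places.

-0.153

μ = (1.2 − 1.06 + 0.39 − 0.5 + 0.28 − 1.14 + 0) / 7 = -0.1186%
Σ(r − μ)² = 4.2453; sample σ = √(4.2453/6) = 0.8412%
Sharpe = (μ − rf) / σ = (-0.1186 − 0.01) / 0.8412 = -0.1286 / 0.8412 = -0.1529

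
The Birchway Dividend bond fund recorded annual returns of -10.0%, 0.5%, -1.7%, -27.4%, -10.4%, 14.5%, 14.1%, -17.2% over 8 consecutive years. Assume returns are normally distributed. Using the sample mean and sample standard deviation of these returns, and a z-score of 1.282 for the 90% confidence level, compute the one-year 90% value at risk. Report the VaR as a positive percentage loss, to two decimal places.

23.41

Mean return μ = -37.60 / 8 = -4.7000%
Sample σ = √[Σ(r − μ)² / 7] = √[1490.2400 / 7] = √212.8914 = 14.5908%
VaR = −(μ − z·σ) = −(-4.7000 − 1.282 × 14.5908) = −(-23.4054) = 23.4054%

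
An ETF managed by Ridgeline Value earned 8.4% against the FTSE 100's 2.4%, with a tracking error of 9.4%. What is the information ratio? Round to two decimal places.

IR = (Rp − Rb) / TE = (8.4% − 2.4%) / 9.4% = 6.00% / 9.4% = 0.6383

0.64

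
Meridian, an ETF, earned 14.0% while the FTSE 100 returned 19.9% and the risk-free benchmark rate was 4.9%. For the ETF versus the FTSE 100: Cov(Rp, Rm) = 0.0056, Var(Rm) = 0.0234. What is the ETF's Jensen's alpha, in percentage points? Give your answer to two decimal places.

β = Cov / Var = 0.0056 / 0.0234 = 0.2393
E[R] = Rf + β(Rm − Rf) = 4.9% + 0.2393 × (19.9% − 4.9%) = 8.4895%
α = Rp − E[R] = 14.0% − 8.4895% = 5.5105

5.51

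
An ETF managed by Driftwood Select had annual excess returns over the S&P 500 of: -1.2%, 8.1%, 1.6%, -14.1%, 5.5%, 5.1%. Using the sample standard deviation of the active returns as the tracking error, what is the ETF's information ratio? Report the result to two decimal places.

0.10

μ = (-1.2 + 8.1 + 1.6 − 14.1 + 5.5 + 5.1) / 6 = 5.00 / 6 = 0.8333%
Sample σ = √[Σ(r − μ)² / 5] = √[320.5133 / 5] = √64.1027 = 8.0064%
IR = μ / tracking error = 0.8333 / 8.0064 = 0.1041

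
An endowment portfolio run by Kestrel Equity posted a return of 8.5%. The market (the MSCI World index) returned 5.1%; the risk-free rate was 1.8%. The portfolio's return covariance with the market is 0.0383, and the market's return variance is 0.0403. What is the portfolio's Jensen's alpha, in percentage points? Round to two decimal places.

β = Cov / Var = 0.0383 / 0.0403 = 0.9504
E[R] = Rf + β(Rm − Rf) = 1.8% + 0.9504 × (5.1% − 1.8%) = 4.9363%
α = Rp − E[R] = 8.5% − 4.9363% = 3.5637

3.56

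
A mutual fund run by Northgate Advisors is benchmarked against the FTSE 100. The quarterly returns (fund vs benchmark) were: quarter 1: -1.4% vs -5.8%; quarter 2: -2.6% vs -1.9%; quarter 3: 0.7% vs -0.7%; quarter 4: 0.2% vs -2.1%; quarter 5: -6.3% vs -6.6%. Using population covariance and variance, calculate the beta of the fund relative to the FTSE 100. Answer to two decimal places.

0.79

r̄p = -1.8800%,  r̄m = -3.4200%
Cov = Σ(rp − r̄p)(rm − r̄m) / 5 = 4.3164
Var(rm) = Σ(rm − r̄m)² / 5 = 5.4456
β = Cov / Var = 4.3164 / 5.4456 = 0.7926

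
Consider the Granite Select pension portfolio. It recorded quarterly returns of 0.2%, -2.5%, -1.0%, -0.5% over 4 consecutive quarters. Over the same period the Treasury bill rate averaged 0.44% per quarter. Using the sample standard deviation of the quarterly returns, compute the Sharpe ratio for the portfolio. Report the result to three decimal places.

r̄ = (0.2 − 2.5 − 1 − 0.5) / 4 = -3.80 / 4 = -0.9500%
Σ(r − r̄)² = (0.2 − (-0.9500))² + (-2.5 − (-0.9500))² + … = 3.9300
σ = √[3.9300 / 3] = 1.1446%
Sharpe = (r̄ − rf) / σ = (-0.9500 − 0.44) / 1.1446 = -1.3900 / 1.1446 = -1.2144

-1.214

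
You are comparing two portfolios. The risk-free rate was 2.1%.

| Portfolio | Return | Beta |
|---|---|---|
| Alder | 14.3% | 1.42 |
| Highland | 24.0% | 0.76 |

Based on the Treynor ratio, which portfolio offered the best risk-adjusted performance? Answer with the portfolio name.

Alder: Treynor = (14.3% − 2.1%) / 1.42 = 8.592
Highland: Treynor = (24.0% − 2.1%) / 0.76 = 28.816
Highest: Highland (28.816).

Highland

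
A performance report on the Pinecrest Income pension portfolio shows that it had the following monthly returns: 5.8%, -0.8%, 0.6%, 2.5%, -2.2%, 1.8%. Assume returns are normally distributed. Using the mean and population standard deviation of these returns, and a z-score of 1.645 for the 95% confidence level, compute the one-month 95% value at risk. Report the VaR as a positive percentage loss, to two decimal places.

μ = (5.8 − 0.8 + 0.6 + 2.5 − 2.2 + 1.8) / 6 = 1.2833%
Σ(r − μ)² = (5.8 − 1.2833)² + (-0.8 − 1.2833)² + (0.6 − 1.2833)² + … = 39.0883
σ = √[39.0883 / 6] = 2.5524%
VaR = −(μ − z·σ) = −(1.2833 − 1.645 × 2.5524) = −(-2.9154) = 2.9154%

2.92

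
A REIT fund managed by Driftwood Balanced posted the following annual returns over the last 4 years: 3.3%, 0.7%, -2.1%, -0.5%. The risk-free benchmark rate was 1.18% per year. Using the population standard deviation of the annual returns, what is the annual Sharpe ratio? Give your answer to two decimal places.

-0.42

r̄ = (3.3 + 0.7 − 2.1 − 0.5) / 4 = 0.3500%
Population std dev = √[15.5500 / 4] = 1.9717%
Sharpe = (r̄ − rf) / σ = (0.3500 − 1.18) / 1.9717 = -0.8300 / 1.9717 = -0.4210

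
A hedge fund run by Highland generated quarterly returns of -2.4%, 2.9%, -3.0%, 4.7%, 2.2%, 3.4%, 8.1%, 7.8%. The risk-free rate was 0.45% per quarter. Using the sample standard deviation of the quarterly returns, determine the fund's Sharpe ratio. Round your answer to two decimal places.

Mean return μ = 23.70 / 8 = 2.9625%
Σ(r − μ)² = 117.8988; sample σ = √(117.8988/7) = 4.1040%
Sharpe = (μ − rf) / σ = (2.9625 − 0.45) / 4.1040 = 2.5125 / 4.1040 = 0.6122

0.61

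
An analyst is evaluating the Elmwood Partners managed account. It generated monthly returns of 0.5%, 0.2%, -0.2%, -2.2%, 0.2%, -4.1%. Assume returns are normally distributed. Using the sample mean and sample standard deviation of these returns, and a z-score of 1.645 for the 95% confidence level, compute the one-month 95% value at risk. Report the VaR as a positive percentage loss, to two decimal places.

3.95

r̄ = (0.5 + 0.2 − 0.2 − 2.2 + 0.2 − 4.1) / 6 = -5.60 / 6 = -0.9333%
Sample σ = √[Σ(r − r̄)² / 5] = √[16.7933 / 5] = √3.3587 = 1.8327%
VaR = −(r̄ − z·σ) = −(-0.9333 − 1.645 × 1.8327) = −(-3.9481) = 3.9481%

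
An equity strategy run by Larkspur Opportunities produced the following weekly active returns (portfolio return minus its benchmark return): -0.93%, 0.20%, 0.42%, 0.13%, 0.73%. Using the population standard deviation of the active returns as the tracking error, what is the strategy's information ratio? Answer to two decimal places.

0.20

Mean return r̄ = 0.550 / 5 = 0.1100%
Σ(r − r̄)² = (-0.93 − 0.1100)² + (0.2 − 0.1100)² + (0.42 − 0.1100)² + … = 1.5706
population σ = √(1.5706 / 5) = √0.3141 = 0.5604%
IR = r̄ / tracking error = 0.1100 / 0.5604 = 0.1963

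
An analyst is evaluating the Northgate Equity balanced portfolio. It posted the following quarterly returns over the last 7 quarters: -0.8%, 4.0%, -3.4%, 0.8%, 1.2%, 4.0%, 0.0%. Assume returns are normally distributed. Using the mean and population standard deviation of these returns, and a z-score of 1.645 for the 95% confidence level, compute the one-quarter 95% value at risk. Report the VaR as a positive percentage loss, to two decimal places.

Mean return r̄ = 5.80 / 7 = 0.8286%
Σ(r − r̄)² = 41.4743; population σ = √(41.4743/7) = 2.4341%
VaR = −(r̄ − z·σ) = −(0.8286 − 1.645 × 2.4341) = −(-3.1755) = 3.1755%

3.18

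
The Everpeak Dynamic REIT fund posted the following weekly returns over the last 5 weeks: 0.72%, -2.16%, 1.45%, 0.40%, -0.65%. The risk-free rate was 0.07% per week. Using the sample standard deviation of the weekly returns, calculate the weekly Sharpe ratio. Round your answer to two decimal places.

-0.08

r̄ = (0.72 − 2.16 + 1.45 + 0.4 − 0.65) / 5 = -0.240 / 5 = -0.0480%
Σ(r − r̄)² = 7.8575; sample σ = √(7.8575/4) = 1.4016%
Sharpe = (r̄ − rf) / σ = (-0.0480 − 0.07) / 1.4016 = -0.1180 / 1.4016 = -0.0842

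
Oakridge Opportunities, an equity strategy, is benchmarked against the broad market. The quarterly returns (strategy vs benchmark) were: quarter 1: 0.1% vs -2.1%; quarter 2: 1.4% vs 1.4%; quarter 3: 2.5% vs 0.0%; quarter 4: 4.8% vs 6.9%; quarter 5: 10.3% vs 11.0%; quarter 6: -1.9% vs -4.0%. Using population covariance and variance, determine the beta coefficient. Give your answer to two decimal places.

r̄p = 2.8667%,  r̄m = 2.2000%
Cov = Σ(rp − r̄p)(rm − r̄m) / 6 = 19.6550
Var(rm) = Σ(rm − r̄m)² / 6 = 26.9900
β = Cov / Var = 19.6550 / 26.9900 = 0.7282

0.73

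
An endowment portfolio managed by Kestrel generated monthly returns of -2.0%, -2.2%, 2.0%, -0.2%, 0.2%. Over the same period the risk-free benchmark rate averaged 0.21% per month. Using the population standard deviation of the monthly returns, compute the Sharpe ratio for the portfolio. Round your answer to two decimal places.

-0.42

Mean return r̄ = -2.20 / 5 = -0.4400%
Σ(r − r̄)² = 11.9520; population σ = √(11.9520/5) = 1.5461%
Sharpe = (r̄ − rf) / σ = (-0.4400 − 0.21) / 1.5461 = -0.6500 / 1.5461 = -0.4204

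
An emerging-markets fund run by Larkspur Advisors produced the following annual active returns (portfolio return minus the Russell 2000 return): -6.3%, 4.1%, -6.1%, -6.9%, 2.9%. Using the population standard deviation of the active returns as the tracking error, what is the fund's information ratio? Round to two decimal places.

r̄ = (-6.3 + 4.1 − 6.1 − 6.9 + 2.9) / 5 = -12.30 / 5 = -2.4600%
Σ(r − r̄)² = (-6.3 − (-2.4600))² + (4.1 − (-2.4600))² + (-6.1 − (-2.4600))² + … = 119.4720
σ = √[119.4720 / 5] = 4.8882%
IR = r̄ / tracking error = -2.4600 / 4.8882 = -0.5033

-0.50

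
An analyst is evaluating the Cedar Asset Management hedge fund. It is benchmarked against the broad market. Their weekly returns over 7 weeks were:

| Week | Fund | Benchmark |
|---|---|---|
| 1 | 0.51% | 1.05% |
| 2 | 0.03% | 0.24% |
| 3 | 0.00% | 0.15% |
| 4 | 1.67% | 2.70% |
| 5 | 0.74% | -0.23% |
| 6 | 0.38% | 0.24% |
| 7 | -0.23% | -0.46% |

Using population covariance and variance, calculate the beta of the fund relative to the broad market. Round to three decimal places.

r̄p = 0.4429%,  r̄m = 0.5271%
Cov = Σ(rp − r̄p)(rm − r̄m) / 7 = 0.4921
Var(rm) = Σ(rm − r̄m)² / 7 = 0.9785
β = Cov / Var = 0.4921 / 0.9785 = 0.5029

0.503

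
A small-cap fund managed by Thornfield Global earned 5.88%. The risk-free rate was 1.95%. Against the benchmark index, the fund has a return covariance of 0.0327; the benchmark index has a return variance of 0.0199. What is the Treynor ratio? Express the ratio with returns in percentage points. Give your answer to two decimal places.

2.39

β = Cov / Var = 0.0327 / 0.0199 = 1.6432
Treynor = (Rp − Rf) / β = (5.88% − 1.95%) / 1.6432 = 3.93 / 1.6432 = 2.3917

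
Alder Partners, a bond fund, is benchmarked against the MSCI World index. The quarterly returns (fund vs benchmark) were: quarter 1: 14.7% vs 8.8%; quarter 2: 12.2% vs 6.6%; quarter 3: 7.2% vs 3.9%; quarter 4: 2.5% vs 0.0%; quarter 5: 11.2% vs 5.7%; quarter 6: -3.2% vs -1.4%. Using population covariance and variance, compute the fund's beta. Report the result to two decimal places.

1.68

r̄p = 7.4333%,  r̄m = 3.9333%
Cov = Σ(rp − r̄p)(rm − r̄m) / 6 = 21.8089
Var(rm) = Σ(rm − r̄m)² / 6 = 12.9722
β = Cov / Var = 21.8089 / 12.9722 = 1.6812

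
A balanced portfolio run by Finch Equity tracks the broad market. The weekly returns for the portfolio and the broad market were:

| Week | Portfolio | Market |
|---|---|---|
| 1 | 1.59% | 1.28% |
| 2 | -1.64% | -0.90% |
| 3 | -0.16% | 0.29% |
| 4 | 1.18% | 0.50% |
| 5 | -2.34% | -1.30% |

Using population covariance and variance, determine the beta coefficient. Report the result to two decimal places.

1.58

r̄p = -0.2740%,  r̄m = -0.0260%
Cov = Σ(rp − r̄p)(rm − r̄m) / 5 = 1.4122
Var(rm) = Σ(rm − r̄m)² / 5 = 0.8938
β = Cov / Var = 1.4122 / 0.8938 = 1.5800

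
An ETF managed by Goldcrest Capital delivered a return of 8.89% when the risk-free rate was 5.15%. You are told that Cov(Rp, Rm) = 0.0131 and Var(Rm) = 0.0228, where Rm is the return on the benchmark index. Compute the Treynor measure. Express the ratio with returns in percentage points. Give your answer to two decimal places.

6.51

β = Cov / Var = 0.0131 / 0.0228 = 0.5746
Treynor = (Rp − Rf) / β = (8.89% − 5.15%) / 0.5746 = 3.74 / 0.5746 = 6.5089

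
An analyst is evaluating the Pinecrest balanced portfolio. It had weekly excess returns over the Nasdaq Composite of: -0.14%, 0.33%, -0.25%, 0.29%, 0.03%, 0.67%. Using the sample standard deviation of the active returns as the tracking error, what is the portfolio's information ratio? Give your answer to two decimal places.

0.45

r̄ = (-0.14 + 0.33 − 0.25 + 0.29 + 0.03 + 0.67) / 6 = 0.930 / 6 = 0.1550%
Σ(r − r̄)² = (-0.14 − 0.1550)² + (0.33 − 0.1550)² + … = 0.5808
σ = √[0.5808 / 5] = 0.3408%
IR = r̄ / tracking error = 0.1550 / 0.3408 = 0.4548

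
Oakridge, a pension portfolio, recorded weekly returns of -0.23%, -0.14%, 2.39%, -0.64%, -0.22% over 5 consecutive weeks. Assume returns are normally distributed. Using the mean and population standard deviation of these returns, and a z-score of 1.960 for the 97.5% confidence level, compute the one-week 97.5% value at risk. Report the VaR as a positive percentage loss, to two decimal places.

1.91

Mean return r̄ = 1.160 / 5 = 0.2320%
Σ(r − r̄)² = (-0.23 − 0.2320)² + (-0.14 − 0.2320)² + … = 5.9735
σ = √[5.9735 / 5] = 1.0930%
VaR = −(r̄ − z·σ) = −(0.2320 − 1.960 × 1.0930) = −(-1.9103) = 1.9103%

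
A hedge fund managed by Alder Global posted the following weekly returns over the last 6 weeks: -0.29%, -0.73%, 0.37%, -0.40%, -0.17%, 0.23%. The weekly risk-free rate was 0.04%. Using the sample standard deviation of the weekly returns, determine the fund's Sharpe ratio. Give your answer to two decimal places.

-0.50

r̄ = (-0.29 − 0.73 + 0.37 − 0.4 − 0.17 + 0.23) / 6 = -0.990 / 6 = -0.1650%
Sample std dev = √[0.8324 / 5] = 0.4080%
Sharpe = (r̄ − rf) / σ = (-0.1650 − 0.04) / 0.4080 = -0.2050 / 0.4080 = -0.5025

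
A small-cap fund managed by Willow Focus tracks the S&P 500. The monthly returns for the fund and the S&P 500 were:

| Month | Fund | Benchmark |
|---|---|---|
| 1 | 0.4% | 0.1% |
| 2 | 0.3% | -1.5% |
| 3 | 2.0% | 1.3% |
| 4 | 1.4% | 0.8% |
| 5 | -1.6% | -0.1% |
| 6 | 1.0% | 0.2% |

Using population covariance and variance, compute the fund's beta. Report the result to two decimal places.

r̄p = 0.5833%,  r̄m = 0.1333%
Cov = Σ(rp − r̄p)(rm − r̄m) / 6 = 0.5339
Var(rm) = Σ(rm − r̄m)² / 6 = 0.7556
β = Cov / Var = 0.5339 / 0.7556 = 0.7066

0.71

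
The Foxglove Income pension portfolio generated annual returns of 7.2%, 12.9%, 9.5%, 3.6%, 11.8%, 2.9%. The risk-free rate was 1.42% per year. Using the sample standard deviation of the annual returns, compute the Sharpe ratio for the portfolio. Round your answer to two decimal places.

Mean return r̄ = 47.90 / 6 = 7.9833%
Σ(r − r̄)² = 86.7083; sample σ = √(86.7083/5) = 4.1643%
Sharpe = (r̄ − rf) / σ = (7.9833 − 1.42) / 4.1643 = 6.5633 / 4.1643 = 1.5761

1.58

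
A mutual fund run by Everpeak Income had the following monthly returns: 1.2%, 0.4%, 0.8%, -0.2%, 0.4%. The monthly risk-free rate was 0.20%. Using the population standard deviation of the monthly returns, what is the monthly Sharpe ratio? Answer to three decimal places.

r̄ = (1.2 + 0.4 + 0.8 − 0.2 + 0.4) / 5 = 0.5200%
Population σ = √[Σ(r − r̄)² / 5] = √[1.0880 / 5] = √0.2176 = 0.4665%
Sharpe = (r̄ − rf) / σ = (0.5200 − 0.2) / 0.4665 = 0.3200 / 0.4665 = 0.6860

0.686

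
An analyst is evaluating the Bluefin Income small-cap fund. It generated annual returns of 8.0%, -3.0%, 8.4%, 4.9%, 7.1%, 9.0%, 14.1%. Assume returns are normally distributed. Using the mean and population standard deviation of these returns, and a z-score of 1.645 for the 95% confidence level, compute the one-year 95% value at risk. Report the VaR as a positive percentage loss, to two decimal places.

r̄ = (8 − 3 + 8.4 + 4.9 + 7.1 + 9 + 14.1) / 7 = 6.9286%
Population σ = √[Σ(r − r̄)² / 7] = √[161.7543 / 7] = √23.1078 = 4.8071%
VaR = −(r̄ − z·σ) = −(6.9286 − 1.645 × 4.8071) = −(-0.9791) = 0.9791%

0.98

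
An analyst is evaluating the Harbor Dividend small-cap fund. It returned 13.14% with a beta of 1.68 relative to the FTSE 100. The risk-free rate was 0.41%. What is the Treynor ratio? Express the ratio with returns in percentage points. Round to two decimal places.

7.58

Treynor = (Rp − Rf) / β = (13.14% − 0.41%) / 1.68 = 12.73 / 1.68 = 7.5774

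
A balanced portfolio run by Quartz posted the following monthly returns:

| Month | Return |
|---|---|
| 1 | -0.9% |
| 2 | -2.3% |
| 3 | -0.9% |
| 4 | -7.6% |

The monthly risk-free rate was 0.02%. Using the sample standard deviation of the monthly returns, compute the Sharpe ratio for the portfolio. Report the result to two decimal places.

-0.92

r̄ = (-0.9 − 2.3 − 0.9 − 7.6) / 4 = -2.9250%
Sample std dev = √[30.4475 / 3] = 3.1858%
Sharpe = (r̄ − rf) / σ = (-2.9250 − 0.02) / 3.1858 = -2.9450 / 3.1858 = -0.9244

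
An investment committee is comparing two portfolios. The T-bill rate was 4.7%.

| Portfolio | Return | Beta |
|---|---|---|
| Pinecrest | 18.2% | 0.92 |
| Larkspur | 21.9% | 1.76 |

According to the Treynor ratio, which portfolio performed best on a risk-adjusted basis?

Pinecrest

Pinecrest: Treynor = (18.2% − 4.7%) / 0.92 = 14.674
Larkspur: Treynor = (21.9% − 4.7%) / 1.76 = 9.773
Highest: Pinecrest (14.674).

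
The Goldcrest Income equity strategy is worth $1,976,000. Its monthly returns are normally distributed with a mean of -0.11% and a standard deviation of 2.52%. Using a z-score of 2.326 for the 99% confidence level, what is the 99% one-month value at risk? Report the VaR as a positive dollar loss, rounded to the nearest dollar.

Return at the 99% tail: μ − z·σ = -0.11% − 2.326 × 2.52% = -0.11 − 5.86152 = -5.97152%
VaR = −(-5.97152%) × $1,976,000 = 5.97152% × $1,976,000 = $117,997

$117,997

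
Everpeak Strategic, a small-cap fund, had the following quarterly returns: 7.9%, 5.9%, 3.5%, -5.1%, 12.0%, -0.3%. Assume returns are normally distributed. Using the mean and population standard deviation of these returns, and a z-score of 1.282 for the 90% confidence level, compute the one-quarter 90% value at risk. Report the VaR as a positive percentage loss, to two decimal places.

r̄ = (7.9 + 5.9 + 3.5 − 5.1 + 12 − 0.3) / 6 = 3.9833%
Population σ = √[Σ(r − r̄)² / 6] = √[184.3683 / 6] = √30.7281 = 5.5433%
VaR = −(r̄ − z·σ) = −(3.9833 − 1.282 × 5.5433) = −(-3.1232) = 3.1232%

3.12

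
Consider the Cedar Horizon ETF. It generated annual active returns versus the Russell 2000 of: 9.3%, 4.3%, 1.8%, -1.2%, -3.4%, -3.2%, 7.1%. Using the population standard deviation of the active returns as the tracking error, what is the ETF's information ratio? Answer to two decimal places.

r̄ = (9.3 + 4.3 + 1.8 − 1.2 − 3.4 − 3.2 + 7.1) / 7 = 14.70 / 7 = 2.1000%
Σ(r − r̄)² = (9.3 − 2.1000)² + (4.3 − 2.1000)² + (1.8 − 2.1000)² + … = 151.0000
population σ = √(151.0000 / 7) = √21.5714 = 4.6445%
IR = r̄ / tracking error = 2.1000 / 4.6445 = 0.4521

0.45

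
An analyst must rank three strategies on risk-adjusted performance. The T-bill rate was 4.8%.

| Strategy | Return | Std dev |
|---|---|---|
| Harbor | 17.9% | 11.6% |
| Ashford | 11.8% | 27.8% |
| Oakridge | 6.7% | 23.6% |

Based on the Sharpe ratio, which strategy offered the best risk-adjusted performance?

Harbor: Sharpe ratio = (17.9% − 4.8%) / 11.6% = 1.129
Ashford: Sharpe ratio = (11.8% − 4.8%) / 27.8% = 0.252
Oakridge: Sharpe ratio = (6.7% − 4.8%) / 23.6% = 0.081
Highest: Harbor (1.129).

Harbor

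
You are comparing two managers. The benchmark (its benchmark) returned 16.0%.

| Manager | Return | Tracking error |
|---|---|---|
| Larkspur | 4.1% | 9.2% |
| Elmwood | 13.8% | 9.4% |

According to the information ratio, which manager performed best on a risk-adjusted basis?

Elmwood

Larkspur: IR = (4.1% − 16.0%) / 9.2% = -1.293
Elmwood: IR = (13.8% − 16.0%) / 9.4% = -0.234
Highest: Elmwood (-0.234).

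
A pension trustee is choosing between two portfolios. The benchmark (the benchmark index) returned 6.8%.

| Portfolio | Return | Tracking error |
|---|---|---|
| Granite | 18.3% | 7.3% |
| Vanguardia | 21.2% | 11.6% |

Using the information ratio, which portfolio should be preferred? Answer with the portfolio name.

Granite: IR = (18.3% − 6.8%) / 7.3% = 1.575
Vanguardia: IR = (21.2% − 6.8%) / 11.6% = 1.241
Highest: Granite (1.575).

Granite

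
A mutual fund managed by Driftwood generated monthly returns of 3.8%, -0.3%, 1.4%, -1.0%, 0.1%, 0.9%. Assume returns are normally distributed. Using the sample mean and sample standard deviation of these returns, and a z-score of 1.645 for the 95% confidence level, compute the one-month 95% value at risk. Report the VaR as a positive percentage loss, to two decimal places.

1.97

Mean return μ = 4.90 / 6 = 0.8167%
Σ(r − μ)² = 14.3083; sample σ = √(14.3083/5) = 1.6916%
VaR = −(μ − z·σ) = −(0.8167 − 1.645 × 1.6916) = −(-1.9660) = 1.9660%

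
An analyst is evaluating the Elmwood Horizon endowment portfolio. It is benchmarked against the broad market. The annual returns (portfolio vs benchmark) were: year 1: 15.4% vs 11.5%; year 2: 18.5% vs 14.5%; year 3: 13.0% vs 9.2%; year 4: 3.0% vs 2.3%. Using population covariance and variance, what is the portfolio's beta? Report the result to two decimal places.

r̄p = 12.4750%,  r̄m = 9.3750%
Cov = Σ(rp − r̄p)(rm − r̄m) / 4 = 26.0094
Var(rm) = Σ(rm − r̄m)² / 4 = 20.2169
β = Cov / Var = 26.0094 / 20.2169 = 1.2865

1.29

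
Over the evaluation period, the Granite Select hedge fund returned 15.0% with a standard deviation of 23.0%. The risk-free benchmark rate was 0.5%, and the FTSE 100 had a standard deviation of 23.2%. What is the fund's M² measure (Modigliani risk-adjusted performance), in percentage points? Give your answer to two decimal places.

Sharpe = (Rp − Rf) / σp = (15.0% − 0.5%) / 23.0% = 0.6304
M² = Rf + Sharpe × σm = 0.5% + 0.6304 × 23.2% = 15.1253%

15.13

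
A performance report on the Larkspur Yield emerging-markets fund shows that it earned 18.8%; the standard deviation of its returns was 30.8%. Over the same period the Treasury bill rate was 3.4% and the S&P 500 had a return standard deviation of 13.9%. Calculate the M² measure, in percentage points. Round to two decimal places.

10.35

Sharpe = (Rp − Rf) / σp = (18.8% − 3.4%) / 30.8% = 0.5000
M² = Rf + Sharpe × σm = 3.4% + 0.5000 × 13.9% = 10.3500%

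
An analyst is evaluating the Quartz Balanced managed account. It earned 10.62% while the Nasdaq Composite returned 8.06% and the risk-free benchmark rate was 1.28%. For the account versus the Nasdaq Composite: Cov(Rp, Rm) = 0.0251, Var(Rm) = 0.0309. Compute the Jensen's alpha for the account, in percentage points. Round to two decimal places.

3.83

β = Cov / Var = 0.0251 / 0.0309 = 0.8123
E[R] = Rf + β(Rm − Rf) = 1.28% + 0.8123 × (8.06% − 1.28%) = 6.7874%
α = Rp − E[R] = 10.62% − 6.7874% = 3.8326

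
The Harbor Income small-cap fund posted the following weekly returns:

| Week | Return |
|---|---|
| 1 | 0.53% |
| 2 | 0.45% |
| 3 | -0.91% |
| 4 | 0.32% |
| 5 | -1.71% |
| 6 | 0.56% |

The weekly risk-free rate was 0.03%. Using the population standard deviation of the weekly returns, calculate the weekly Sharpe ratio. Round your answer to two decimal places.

μ = (0.53 + 0.45 − 0.91 + 0.32 − 1.71 + 0.56) / 6 = -0.760 / 6 = -0.1267%
Σ(r − μ)² = (0.53 − (-0.1267))² + (0.45 − (-0.1267))² + (-0.91 − (-0.1267))² + … = 4.5553
population σ = √(4.5553 / 6) = √0.7592 = 0.8713%
Sharpe = (μ − rf) / σ = (-0.1267 − 0.03) / 0.8713 = -0.1567 / 0.8713 = -0.1798

-0.18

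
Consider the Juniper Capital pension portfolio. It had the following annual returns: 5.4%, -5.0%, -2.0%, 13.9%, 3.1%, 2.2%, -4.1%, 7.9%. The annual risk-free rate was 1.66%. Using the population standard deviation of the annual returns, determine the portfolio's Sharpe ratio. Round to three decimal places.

μ = (5.4 − 5 − 2 + 13.9 + 3.1 + 2.2 − 4.1 + 7.9) / 8 = 21.40 / 8 = 2.6750%
Population σ = √[Σ(r − μ)² / 8] = √[287.7950 / 8] = √35.9744 = 5.9979%
Sharpe = (μ − rf) / σ = (2.6750 − 1.66) / 5.9979 = 1.0150 / 5.9979 = 0.1692

0.169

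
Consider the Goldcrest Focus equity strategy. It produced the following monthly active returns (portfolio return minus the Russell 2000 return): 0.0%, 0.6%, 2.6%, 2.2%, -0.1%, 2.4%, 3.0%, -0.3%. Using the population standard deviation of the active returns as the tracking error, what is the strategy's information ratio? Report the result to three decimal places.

1.008

r̄ = (0 + 0.6 + 2.6 + 2.2 − 0.1 + 2.4 + 3 − 0.3) / 8 = 10.40 / 8 = 1.3000%
Σ(r − r̄)² = (0 − 1.3000)² + (0.6 − 1.3000)² + … = 13.3000
population σ = √(13.3000 / 8) = √1.6625 = 1.2894%
IR = r̄ / tracking error = 1.3000 / 1.2894 = 1.0082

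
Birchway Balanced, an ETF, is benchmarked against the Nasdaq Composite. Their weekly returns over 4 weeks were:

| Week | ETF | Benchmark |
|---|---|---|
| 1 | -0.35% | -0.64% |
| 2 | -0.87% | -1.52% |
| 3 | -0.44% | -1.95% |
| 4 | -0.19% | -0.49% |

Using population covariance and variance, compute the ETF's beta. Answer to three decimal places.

0.251

r̄p = -0.4625%,  r̄m = -1.1500%
Cov = Σ(rp − r̄p)(rm − r̄m) / 4 = 0.0925
Var(rm) = Σ(rm − r̄m)² / 4 = 0.3682
β = Cov / Var = 0.0925 / 0.3682 = 0.2512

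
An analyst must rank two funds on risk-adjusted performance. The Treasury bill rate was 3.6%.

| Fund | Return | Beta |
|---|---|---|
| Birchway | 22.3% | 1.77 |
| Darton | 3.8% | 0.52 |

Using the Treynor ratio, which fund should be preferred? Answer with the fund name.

Birchway

Birchway: Treynor = (22.3% − 3.6%) / 1.77 = 10.565
Darton: Treynor = (3.8% − 3.6%) / 0.52 = 0.385
Highest: Birchway (10.565).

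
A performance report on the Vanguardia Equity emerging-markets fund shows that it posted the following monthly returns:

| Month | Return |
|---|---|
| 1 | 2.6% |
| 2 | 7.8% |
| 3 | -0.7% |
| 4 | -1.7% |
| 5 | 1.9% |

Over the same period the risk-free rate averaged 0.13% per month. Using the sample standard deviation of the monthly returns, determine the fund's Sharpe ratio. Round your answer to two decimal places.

0.50

μ = (2.6 + 7.8 − 0.7 − 1.7 + 1.9) / 5 = 1.9800%
Sample σ = √[Σ(r − μ)² / 4] = √[54.9880 / 4] = √13.7470 = 3.7077%
Sharpe = (μ − rf) / σ = (1.9800 − 0.13) / 3.7077 = 1.8500 / 3.7077 = 0.4990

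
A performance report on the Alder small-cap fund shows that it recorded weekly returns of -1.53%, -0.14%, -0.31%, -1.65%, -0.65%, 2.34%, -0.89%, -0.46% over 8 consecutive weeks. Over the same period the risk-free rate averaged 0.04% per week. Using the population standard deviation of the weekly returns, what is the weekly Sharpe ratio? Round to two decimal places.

r̄ = (-1.53 − 0.14 − 0.31 − 1.65 − 0.65 + 2.34 − 0.89 − 0.46) / 8 = -3.290 / 8 = -0.4113%
Σ(r − r̄)² = (-1.53 − (-0.4113))² + (-0.14 − (-0.4113))² + (-0.31 − (-0.4113))² + … = 10.7279
σ = √[10.7279 / 8] = 1.1580%
Sharpe = (r̄ − rf) / σ = (-0.4113 − 0.04) / 1.1580 = -0.4513 / 1.1580 = -0.3897

-0.39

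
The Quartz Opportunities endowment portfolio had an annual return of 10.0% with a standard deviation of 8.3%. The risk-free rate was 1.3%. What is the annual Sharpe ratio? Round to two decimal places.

Sharpe = (Rp − Rf) / σp = (10.0% − 1.3%) / 8.3% = 8.70% / 8.3% = 1.0482

1.05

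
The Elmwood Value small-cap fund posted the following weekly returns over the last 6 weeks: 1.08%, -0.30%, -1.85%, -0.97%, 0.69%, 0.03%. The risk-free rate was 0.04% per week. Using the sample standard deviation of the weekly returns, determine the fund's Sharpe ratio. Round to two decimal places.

-0.24

Mean return r̄ = -1.320 / 6 = -0.2200%
Σ(r − r̄)² = 5.8064; sample σ = √(5.8064/5) = 1.0776%
Sharpe = (r̄ − rf) / σ = (-0.2200 − 0.04) / 1.0776 = -0.2600 / 1.0776 = -0.2413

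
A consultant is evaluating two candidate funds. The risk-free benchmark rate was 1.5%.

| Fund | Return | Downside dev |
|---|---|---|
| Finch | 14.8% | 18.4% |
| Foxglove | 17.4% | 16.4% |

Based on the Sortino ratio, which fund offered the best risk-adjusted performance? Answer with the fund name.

Finch: Sortino ratio = (14.8% − 1.5%) / 18.4% = 0.723
Foxglove: Sortino ratio = (17.4% − 1.5%) / 16.4% = 0.970
Highest: Foxglove (0.970).

Foxglove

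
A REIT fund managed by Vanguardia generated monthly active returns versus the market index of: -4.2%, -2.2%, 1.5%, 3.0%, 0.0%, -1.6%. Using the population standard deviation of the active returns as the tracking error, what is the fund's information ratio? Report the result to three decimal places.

-0.244

r̄ = (-4.2 − 2.2 + 1.5 + 3 + 0 − 1.6) / 6 = -3.50 / 6 = -0.5833%
Σ(r − r̄)² = (-4.2 − (-0.5833))² + (-2.2 − (-0.5833))² + (1.5 − (-0.5833))² + … = 34.2483
population σ = √(34.2483 / 6) = √5.7081 = 2.3892%
IR = r̄ / tracking error = -0.5833 / 2.3892 = -0.2441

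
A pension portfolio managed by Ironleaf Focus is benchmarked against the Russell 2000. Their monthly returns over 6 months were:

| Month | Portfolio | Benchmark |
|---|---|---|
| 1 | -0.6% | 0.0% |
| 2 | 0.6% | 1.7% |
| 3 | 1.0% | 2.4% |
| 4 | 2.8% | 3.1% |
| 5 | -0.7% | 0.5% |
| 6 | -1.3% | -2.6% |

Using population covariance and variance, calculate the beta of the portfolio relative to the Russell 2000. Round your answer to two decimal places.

r̄p = 0.3000%,  r̄m = 0.8500%
Cov = Σ(rp − r̄p)(rm − r̄m) / 6 = 2.2667
Var(rm) = Σ(rm − r̄m)² / 6 = 3.4892
β = Cov / Var = 2.2667 / 3.4892 = 0.6496

0.65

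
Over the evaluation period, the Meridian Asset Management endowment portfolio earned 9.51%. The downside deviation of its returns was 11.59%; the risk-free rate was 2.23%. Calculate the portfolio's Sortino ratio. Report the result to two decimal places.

0.63

Sortino = (Rp − Rf) / σd = (9.51% − 2.23%) / 11.59% = 7.28% / 11.59% = 0.6281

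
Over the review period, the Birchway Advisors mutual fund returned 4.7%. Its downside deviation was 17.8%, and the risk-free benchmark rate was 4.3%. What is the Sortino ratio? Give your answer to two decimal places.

0.02

Sortino = (Rp − Rf) / σd = (4.7% − 4.3%) / 17.8% = 0.40% / 17.8% = 0.0225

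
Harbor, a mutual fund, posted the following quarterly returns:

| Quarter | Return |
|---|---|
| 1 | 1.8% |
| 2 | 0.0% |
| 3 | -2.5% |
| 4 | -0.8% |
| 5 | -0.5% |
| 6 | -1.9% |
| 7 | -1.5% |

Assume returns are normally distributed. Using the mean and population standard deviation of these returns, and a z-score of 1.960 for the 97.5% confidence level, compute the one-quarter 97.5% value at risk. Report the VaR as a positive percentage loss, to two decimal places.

3.35

Mean return r̄ = -5.40 / 7 = -0.7714%
Σ(r − r̄)² = (1.8 − (-0.7714))² + (0 − (-0.7714))² + (-2.5 − (-0.7714))² + … = 12.0743
population σ = √(12.0743 / 7) = √1.7249 = 1.3134%
VaR = −(r̄ − z·σ) = −(-0.7714 − 1.960 × 1.3134) = −(-3.3457) = 3.3457%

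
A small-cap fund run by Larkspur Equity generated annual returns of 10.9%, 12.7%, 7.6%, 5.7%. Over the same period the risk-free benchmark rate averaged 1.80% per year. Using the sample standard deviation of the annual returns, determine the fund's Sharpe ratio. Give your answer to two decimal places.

r̄ = (10.9 + 12.7 + 7.6 + 5.7) / 4 = 36.90 / 4 = 9.2250%
Sample σ = √[Σ(r − r̄)² / 3] = √[29.9475 / 3] = √9.9825 = 3.1595%
Sharpe = (r̄ − rf) / σ = (9.2250 − 1.8) / 3.1595 = 7.4250 / 3.1595 = 2.3501

2.35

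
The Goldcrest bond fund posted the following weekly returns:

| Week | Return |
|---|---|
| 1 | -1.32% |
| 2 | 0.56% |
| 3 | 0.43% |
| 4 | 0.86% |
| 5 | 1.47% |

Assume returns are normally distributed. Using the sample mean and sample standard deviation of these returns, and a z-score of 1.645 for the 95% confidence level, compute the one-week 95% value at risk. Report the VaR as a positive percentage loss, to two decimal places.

1.31

r̄ = (-1.32 + 0.56 + 0.43 + 0.86 + 1.47) / 5 = 0.4000%
Sample σ = √[Σ(r − r̄)² / 4] = √[4.3414 / 4] = √1.0854 = 1.0418%
VaR = −(r̄ − z·σ) = −(0.4000 − 1.645 × 1.0418) = −(-1.3138) = 1.3138%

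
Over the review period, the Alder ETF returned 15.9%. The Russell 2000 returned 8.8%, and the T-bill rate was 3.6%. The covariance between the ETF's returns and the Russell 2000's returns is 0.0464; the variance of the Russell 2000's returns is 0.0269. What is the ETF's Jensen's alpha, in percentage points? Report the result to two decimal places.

β = Cov / Var = 0.0464 / 0.0269 = 1.7249
E[R] = Rf + β(Rm − Rf) = 3.6% + 1.7249 × (8.8% − 3.6%) = 12.5695%
α = Rp − E[R] = 15.9% − 12.5695% = 3.3305

3.33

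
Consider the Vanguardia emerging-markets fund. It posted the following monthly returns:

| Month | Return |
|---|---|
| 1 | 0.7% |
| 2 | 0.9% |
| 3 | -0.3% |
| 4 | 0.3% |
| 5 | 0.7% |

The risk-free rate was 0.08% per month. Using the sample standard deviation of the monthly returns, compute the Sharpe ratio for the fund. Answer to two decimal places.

0.80

r̄ = (0.7 + 0.9 − 0.3 + 0.3 + 0.7) / 5 = 0.4600%
Σ(r − r̄)² = (0.7 − 0.4600)² + (0.9 − 0.4600)² + … = 0.9120
sample σ = √(0.9120 / 4) = √0.2280 = 0.4775%
Sharpe = (r̄ − rf) / σ = (0.4600 − 0.08) / 0.4775 = 0.3800 / 0.4775 = 0.7958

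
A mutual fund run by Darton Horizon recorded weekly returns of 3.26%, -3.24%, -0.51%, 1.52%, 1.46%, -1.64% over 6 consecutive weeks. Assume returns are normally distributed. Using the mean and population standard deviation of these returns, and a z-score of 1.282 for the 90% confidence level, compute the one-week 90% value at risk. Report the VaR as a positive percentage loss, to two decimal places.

2.65

μ = (3.26 − 3.24 − 0.51 + 1.52 + 1.46 − 1.64) / 6 = 0.850 / 6 = 0.1417%
Σ(r − μ)² = (3.26 − 0.1417)² + (-3.24 − 0.1417)² + (-0.51 − 0.1417)² + … = 28.3965
population σ = √(28.3965 / 6) = √4.7328 = 2.1755%
VaR = −(μ − z·σ) = −(0.1417 − 1.282 × 2.1755) = −(-2.6473) = 2.6473%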